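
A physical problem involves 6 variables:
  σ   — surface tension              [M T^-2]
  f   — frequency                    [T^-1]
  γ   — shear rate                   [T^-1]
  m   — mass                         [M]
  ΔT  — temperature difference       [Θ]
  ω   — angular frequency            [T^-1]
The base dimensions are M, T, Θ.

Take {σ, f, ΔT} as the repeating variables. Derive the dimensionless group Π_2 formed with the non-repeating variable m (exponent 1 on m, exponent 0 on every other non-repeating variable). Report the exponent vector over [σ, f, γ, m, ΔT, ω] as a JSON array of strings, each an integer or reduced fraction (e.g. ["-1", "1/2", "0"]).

["-1", "2", "0", "1", "0", "0"]

Dimensional matrix (M×T×Θ by σ×f×γ×m×ΔT×ω):
  M: [ 1  0  0  1  0  0]
  T: [-2 -1 -1  0  0 -1]
  Θ: [ 0  0  0  0  1  0]
Row reduction gives pivot columns σ,f,ΔT; rank = 3
Pivot set = {σ,f,ΔT}, free = {γ,m,ω}
RREF:
  r0: [   1    0    0    1    0    0]
  r1: [   0    1    1   -2    0    1]
  r2: [   0    0    0    0    1    0]
Fix exponent of m at 1, γ at 0, ω at 0; solve each RREF row for its pivot's exponent:
  r0: exp(σ) + (1)·1 = 0 ⇒ exp(σ) = -1
  r1: exp(f) + (-2)·1 = 0 ⇒ exp(f) = 2
  r2: exp(ΔT) + (0)·1 = 0 ⇒ exp(ΔT) = 0
Π_2 = σ^-1 · f^2 · m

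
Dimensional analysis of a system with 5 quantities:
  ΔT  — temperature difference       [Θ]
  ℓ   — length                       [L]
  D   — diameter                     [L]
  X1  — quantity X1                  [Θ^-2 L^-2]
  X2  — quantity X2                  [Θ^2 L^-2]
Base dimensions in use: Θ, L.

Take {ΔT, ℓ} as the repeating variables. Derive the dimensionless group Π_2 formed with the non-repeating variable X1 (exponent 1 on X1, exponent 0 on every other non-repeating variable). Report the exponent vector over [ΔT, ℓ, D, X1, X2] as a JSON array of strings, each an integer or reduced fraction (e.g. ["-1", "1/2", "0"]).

["2", "2", "0", "1", "0"]

Exponent matrix [Θ,L] × [ΔT,ℓ,D,X1,X2]:
  Θ: [ 1  0  0 -2  2]
  L: [ 0  1  1 -2 -2]
Row reduction gives pivot columns ΔT,ℓ; rank = 2
Pivot set = {ΔT,ℓ}, free = {D,X1,X2}
RREF:
  r0: [   1    0    0   -2    2]
  r1: [   0    1    1   -2   -2]
Fix exponent of X1 at 1, D at 0, X2 at 0; solve each RREF row for its pivot's exponent:
  r0: exp(ΔT) + (-2)·1 = 0 ⇒ exp(ΔT) = 2
  r1: exp(ℓ) + (-2)·1 = 0 ⇒ exp(ℓ) = 2
Π_2 = ΔT^2 · ℓ^2 · X1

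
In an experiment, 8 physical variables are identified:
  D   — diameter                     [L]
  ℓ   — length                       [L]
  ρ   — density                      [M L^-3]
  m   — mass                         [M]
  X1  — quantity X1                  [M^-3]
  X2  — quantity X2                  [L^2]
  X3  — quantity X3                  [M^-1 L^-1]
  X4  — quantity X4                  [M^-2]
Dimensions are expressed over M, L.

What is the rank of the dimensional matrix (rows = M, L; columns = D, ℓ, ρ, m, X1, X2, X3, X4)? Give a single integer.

Dimensional matrix (M×L by D×ℓ×ρ×m×X1×X2×X3×X4):
  M: [ 0  0  1  1 -3  0 -1 -2]
  L: [ 1  1 -3  0  0  2 -1  0]
Echelon form has 2 nonzero rows (pivots: D,ρ)

2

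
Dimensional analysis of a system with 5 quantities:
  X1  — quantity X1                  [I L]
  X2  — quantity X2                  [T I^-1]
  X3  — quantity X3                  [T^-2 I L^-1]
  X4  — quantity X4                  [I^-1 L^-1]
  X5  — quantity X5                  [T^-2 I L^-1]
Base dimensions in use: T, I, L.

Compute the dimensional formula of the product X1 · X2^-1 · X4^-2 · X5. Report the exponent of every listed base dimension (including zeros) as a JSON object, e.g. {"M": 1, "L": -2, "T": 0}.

{"T": -3, "I": 5, "L": 2}

Exponent matrix [T,I,L] × [X1,X2,X3,X4,X5]:
  T: [ 0  1 -2  0 -2]
  I: [ 1 -1  1 -1  1]
  L: [ 1  0 -1 -1 -1]
  [T]: (1)·0+(-1)·1+(-2)·0+(1)·-2 = -3
  [I]: (1)·1+(-1)·-1+(-2)·-1+(1)·1 = 5
  [L]: (1)·1+(-1)·0+(-2)·-1+(1)·-1 = 2
⇒ T^-3 I^5 L^2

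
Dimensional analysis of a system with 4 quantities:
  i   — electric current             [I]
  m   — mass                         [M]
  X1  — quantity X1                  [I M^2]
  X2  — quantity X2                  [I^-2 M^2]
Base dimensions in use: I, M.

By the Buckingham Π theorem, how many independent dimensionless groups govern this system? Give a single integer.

2

Dimensional matrix (I×M by i×m×X1×X2):
  I: [ 1  0  1 -2]
  M: [ 0  1  2  2]
Echelon form has 2 nonzero rows (pivots: i,m)
4 vars − rank 2 = 2 Π groups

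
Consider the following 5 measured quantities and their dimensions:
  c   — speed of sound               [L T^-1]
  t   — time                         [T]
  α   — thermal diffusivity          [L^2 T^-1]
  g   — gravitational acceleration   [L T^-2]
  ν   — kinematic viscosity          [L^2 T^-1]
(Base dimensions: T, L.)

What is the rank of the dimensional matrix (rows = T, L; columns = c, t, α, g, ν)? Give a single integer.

2

Dimensional matrix (T×L by c×t×α×g×ν):
  T: [-1  1 -1 -2 -1]
  L: [ 1  0  2  1  2]
Row reduction gives pivot columns c,t; rank = 2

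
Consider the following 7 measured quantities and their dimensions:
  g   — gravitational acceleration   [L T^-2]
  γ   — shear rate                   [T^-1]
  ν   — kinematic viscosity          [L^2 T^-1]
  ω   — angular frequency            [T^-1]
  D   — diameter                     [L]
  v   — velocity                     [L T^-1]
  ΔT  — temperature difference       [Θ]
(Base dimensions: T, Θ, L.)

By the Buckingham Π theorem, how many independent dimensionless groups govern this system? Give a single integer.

4

Exponent matrix [T,Θ,L] × [g,γ,ν,ω,D,v,ΔT]:
  T: [-2 -1 -1 -1  0 -1  0]
  Θ: [ 0  0  0  0  0  0  1]
  L: [ 1  0  2  0  1  1  0]
RREF → pivots at {g,γ,ΔT} ⇒ r = 3
n=7, r=3 ⇒ 4 dimensionless groups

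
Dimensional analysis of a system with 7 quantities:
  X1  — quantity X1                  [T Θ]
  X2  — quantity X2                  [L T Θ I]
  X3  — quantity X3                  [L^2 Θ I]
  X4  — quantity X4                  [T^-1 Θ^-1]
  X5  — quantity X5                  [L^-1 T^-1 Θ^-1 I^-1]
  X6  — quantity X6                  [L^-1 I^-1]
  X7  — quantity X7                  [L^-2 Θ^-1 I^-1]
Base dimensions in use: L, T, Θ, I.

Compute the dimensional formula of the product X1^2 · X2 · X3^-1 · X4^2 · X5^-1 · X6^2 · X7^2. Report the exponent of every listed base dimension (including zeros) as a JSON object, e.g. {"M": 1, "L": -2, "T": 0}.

{"L": -6, "T": 2, "Θ": -1, "I": -3}

Exponent matrix [L,T,Θ,I] × [X1,X2,X3,X4,X5,X6,X7]:
  L: [ 0  1  2  0 -1 -1 -2]
  T: [ 1  1  0 -1 -1  0  0]
  Θ: [ 1  1  1 -1 -1  0 -1]
  I: [ 0  1  1  0 -1 -1 -1]
  [L]: (2)·0+(1)·1+(-1)·2+(2)·0+(-1)·-1+(2)·-1+(2)·-2 = -6
  [T]: (2)·1+(1)·1+(-1)·0+(2)·-1+(-1)·-1+(2)·0+(2)·0 = 2
  [Θ]: (2)·1+(1)·1+(-1)·1+(2)·-1+(-1)·-1+(2)·0+(2)·-1 = -1
  [I]: (2)·0+(1)·1+(-1)·1+(2)·0+(-1)·-1+(2)·-1+(2)·-1 = -3
⇒ L^-6 T^2 Θ^-1 I^-3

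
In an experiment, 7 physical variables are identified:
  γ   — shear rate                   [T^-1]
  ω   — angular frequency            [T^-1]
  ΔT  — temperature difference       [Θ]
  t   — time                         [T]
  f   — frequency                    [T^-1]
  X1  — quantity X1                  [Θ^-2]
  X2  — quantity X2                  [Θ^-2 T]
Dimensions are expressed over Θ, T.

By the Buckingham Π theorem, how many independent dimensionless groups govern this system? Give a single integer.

5

Dimensional matrix (Θ×T by γ×ω×ΔT×t×f×X1×X2):
  Θ: [ 0  0  1  0  0 -2 -2]
  T: [-1 -1  0  1 -1  0  1]
Row reduction gives pivot columns γ,ΔT; rank = 2
7 vars − rank 2 = 5 Π groups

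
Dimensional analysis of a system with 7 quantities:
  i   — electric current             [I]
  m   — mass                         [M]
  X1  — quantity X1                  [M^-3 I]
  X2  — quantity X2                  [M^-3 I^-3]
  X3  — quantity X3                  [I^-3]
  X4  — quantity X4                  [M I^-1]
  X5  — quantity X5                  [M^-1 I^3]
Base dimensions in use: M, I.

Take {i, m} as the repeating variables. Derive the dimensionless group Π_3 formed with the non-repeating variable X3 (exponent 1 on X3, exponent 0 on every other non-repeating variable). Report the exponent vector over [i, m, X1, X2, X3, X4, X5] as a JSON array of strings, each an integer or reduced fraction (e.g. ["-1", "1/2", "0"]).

["3", "0", "0", "0", "1", "0", "0"]

Exponent matrix [M,I] × [i,m,X1,X2,X3,X4,X5]:
  M: [ 0  1 -3 -3  0  1 -1]
  I: [ 1  0  1 -3 -3 -1  3]
Row reduction gives pivot columns i,m; rank = 2
Pivot set = {i,m}, free = {X1,X2,X3,X4,X5}
RREF:
  r0: [   1    0    1   -3   -3   -1    3]
  r1: [   0    1   -3   -3    0    1   -1]
Fix exponent of X3 at 1, X1 at 0, X2 at 0, X4 at 0, X5 at 0; solve each RREF row for its pivot's exponent:
  r0: exp(i) + (-3)·1 = 0 ⇒ exp(i) = 3
  r1: exp(m) + (0)·1 = 0 ⇒ exp(m) = 0
Π_3 = i^3 · X3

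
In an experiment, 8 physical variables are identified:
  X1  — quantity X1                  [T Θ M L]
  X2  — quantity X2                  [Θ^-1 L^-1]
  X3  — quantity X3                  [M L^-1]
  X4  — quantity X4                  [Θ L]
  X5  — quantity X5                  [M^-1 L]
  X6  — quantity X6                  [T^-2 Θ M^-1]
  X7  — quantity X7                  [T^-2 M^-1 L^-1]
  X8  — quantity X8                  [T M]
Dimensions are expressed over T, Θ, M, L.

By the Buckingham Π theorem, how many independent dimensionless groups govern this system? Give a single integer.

5

Exponent matrix [T,Θ,M,L] × [X1,X2,X3,X4,X5,X6,X7,X8]:
  T: [ 1  0  0  0  0 -2 -2  1]
  Θ: [ 1 -1  0  1  0  1  0  0]
  M: [ 1  0  1  0 -1 -1 -1  1]
  L: [ 1 -1 -1  1  1  0 -1  0]
RREF → pivots at {X1,X2,X3} ⇒ r = 3
Π count = n − r = 8 − 3 = 5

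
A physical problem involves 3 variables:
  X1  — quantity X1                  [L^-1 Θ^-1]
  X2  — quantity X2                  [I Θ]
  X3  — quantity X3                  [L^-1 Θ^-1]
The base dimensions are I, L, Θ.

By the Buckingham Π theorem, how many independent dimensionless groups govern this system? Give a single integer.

Exponent matrix [I,L,Θ] × [X1,X2,X3]:
  I: [ 0  1  0]
  L: [-1  0 -1]
  Θ: [-1  1 -1]
Echelon form has 2 nonzero rows (pivots: X1,X2)
3 vars − rank 2 = 1 Π group

1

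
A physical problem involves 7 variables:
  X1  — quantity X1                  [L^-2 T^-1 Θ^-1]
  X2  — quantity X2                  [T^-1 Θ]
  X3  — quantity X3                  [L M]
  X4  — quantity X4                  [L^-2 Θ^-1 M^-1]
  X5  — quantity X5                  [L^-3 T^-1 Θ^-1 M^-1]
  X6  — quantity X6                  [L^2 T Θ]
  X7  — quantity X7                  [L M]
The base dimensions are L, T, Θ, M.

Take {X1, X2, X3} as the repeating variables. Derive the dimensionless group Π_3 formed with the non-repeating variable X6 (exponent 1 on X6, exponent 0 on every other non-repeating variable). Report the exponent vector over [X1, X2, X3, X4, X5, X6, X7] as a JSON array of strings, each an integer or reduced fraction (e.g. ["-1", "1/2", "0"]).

Dimensional matrix (L×T×Θ×M by X1×X2×X3×X4×X5×X6×X7):
  L: [-2  0  1 -2 -3  2  1]
  T: [-1 -1  0  0 -1  1  0]
  Θ: [-1  1  0 -1 -1  1  0]
  M: [ 0  0  1 -1 -1  0  1]
Echelon form has 3 nonzero rows (pivots: X1,X2,X3)
Repeat: X1,X2,X3; free: X4,X5,X6,X7
RREF:
  r0: [   1    0    0  1/2    1   -1    0]
  r1: [   0    1    0 -1/2    0    0    0]
  r2: [   0    0    1   -1   -1    0    1]
  r3: [   0    0    0    0    0    0    0]
Fix exponent of X6 at 1, X4 at 0, X5 at 0, X7 at 0; solve each RREF row for its pivot's exponent:
  r0: exp(X1) + (-1)·1 = 0 ⇒ exp(X1) = 1
  r1: exp(X2) + (0)·1 = 0 ⇒ exp(X2) = 0
  r2: exp(X3) + (0)·1 = 0 ⇒ exp(X3) = 0
Π_3 = X1 · X6

["1", "0", "0", "0", "0", "1", "0"]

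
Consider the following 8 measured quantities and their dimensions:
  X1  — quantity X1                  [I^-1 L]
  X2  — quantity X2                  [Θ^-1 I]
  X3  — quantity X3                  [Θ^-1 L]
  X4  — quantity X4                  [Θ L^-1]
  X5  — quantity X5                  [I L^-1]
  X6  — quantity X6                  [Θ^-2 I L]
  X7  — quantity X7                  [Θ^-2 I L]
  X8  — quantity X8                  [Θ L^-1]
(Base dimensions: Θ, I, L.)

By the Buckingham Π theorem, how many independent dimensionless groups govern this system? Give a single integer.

6

Write exponents as rows Θ,I,L / cols X1,X2,X3,X4,X5,X6,X7,X8:
  Θ: [ 0 -1 -1  1  0 -2 -2  1]
  I: [-1  1  0  0  1  1  1  0]
  L: [ 1  0  1 -1 -1  1  1 -1]
Row reduction gives pivot columns X1,X2; rank = 2
Π count = n − r = 8 − 2 = 6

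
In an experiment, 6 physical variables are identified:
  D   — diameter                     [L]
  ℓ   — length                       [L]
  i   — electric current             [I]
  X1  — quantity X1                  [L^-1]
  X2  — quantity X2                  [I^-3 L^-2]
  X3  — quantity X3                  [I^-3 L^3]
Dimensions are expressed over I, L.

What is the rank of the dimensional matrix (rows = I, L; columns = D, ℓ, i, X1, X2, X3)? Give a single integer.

Dimensional matrix (I×L by D×ℓ×i×X1×X2×X3):
  I: [ 0  0  1  0 -3 -3]
  L: [ 1  1  0 -1 -2  3]
Row reduction gives pivot columns D,i; rank = 2

2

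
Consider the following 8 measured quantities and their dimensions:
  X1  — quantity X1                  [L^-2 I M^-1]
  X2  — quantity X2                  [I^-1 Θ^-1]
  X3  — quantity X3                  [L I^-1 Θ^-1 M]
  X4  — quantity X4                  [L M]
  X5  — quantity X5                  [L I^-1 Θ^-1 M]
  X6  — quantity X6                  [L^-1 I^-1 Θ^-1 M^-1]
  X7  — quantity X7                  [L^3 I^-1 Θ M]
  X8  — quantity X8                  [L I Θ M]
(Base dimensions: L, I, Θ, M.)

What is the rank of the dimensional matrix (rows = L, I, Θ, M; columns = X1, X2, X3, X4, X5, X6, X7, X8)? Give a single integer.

Exponent matrix [L,I,Θ,M] × [X1,X2,X3,X4,X5,X6,X7,X8]:
  L: [-2  0  1  1  1 -1  3  1]
  I: [ 1 -1 -1  0 -1 -1 -1  1]
  Θ: [ 0 -1 -1  0 -1 -1  1  1]
  M: [-1  0  1  1  1 -1  1  1]
Echelon form has 3 nonzero rows (pivots: X1,X2,X3)

3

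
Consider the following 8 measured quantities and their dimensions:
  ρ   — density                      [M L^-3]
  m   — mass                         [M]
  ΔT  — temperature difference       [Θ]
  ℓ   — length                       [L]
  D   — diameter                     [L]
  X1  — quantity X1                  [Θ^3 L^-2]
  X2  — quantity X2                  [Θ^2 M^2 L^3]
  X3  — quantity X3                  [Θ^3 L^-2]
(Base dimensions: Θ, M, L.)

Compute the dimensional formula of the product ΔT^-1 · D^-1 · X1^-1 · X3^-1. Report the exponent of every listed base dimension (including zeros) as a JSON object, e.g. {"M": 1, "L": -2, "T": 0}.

Write exponents as rows Θ,M,L / cols ρ,m,ΔT,ℓ,D,X1,X2,X3:
  Θ: [ 0  0  1  0  0  3  2  3]
  M: [ 1  1  0  0  0  0  2  0]
  L: [-3  0  0  1  1 -2  3 -2]
  [Θ]: (-1)·1+(-1)·0+(-1)·3+(-1)·3 = -7
  [M]: (-1)·0+(-1)·0+(-1)·0+(-1)·0 = 0
  [L]: (-1)·0+(-1)·1+(-1)·-2+(-1)·-2 = 3
⇒ Θ^-7 L^3

{"Θ": -7, "M": 0, "L": 3}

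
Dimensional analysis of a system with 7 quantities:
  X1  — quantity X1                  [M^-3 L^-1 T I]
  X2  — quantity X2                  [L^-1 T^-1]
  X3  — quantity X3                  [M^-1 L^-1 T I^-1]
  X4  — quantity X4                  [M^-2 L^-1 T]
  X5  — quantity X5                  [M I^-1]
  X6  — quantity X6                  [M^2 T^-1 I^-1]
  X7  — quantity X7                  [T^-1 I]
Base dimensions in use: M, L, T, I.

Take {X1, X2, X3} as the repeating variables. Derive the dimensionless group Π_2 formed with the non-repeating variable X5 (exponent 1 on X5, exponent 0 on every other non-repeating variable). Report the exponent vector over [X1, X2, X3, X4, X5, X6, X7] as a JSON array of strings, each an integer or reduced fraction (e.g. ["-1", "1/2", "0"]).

Write exponents as rows M,L,T,I / cols X1,X2,X3,X4,X5,X6,X7:
  M: [-3  0 -1 -2  1  2  0]
  L: [-1 -1 -1 -1  0  0  0]
  T: [ 1 -1  1  1  0 -1 -1]
  I: [ 1  0 -1  0 -1 -1  1]
Row reduction gives pivot columns X1,X2,X3; rank = 3
Repeat: X1,X2,X3; free: X4,X5,X6,X7
RREF:
  r0: [   1    0    0  1/2 -1/2 -3/4  1/4]
  r1: [   0    1    0    0    0  1/2  1/2]
  r2: [   0    0    1  1/2  1/2  1/4 -3/4]
  r3: [   0    0    0    0    0    0    0]
Fix exponent of X5 at 1, X4 at 0, X6 at 0, X7 at 0; solve each RREF row for its pivot's exponent:
  r0: exp(X1) + (-1/2)·1 = 0 ⇒ exp(X1) = 1/2
  r1: exp(X2) + (0)·1 = 0 ⇒ exp(X2) = 0
  r2: exp(X3) + (1/2)·1 = 0 ⇒ exp(X3) = -1/2
Π_2 = X1^(1/2) · X3^(-1/2) · X5

["1/2", "0", "-1/2", "0", "1", "0", "0"]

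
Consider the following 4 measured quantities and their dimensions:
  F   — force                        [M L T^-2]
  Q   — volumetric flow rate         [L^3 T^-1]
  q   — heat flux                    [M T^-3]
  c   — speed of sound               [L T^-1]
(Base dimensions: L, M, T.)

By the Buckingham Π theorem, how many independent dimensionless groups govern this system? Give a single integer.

Dimensional matrix (L×M×T by F×Q×q×c):
  L: [ 1  3  0  1]
  M: [ 1  0  1  0]
  T: [-2 -1 -3 -1]
RREF → pivots at {F,Q,q} ⇒ r = 3
4 vars − rank 3 = 1 Π group

1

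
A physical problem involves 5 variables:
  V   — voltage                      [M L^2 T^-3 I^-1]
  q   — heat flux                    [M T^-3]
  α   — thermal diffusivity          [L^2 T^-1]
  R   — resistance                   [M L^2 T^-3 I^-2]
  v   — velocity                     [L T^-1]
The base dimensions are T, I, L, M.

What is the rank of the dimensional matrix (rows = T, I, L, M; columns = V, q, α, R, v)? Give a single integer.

4

Write exponents as rows T,I,L,M / cols V,q,α,R,v:
  T: [-3 -3 -1 -3 -1]
  I: [-1  0  0 -2  0]
  L: [ 2  0  2  2  1]
  M: [ 1  1  0  1  0]
RREF → pivots at {V,q,α,R} ⇒ r = 4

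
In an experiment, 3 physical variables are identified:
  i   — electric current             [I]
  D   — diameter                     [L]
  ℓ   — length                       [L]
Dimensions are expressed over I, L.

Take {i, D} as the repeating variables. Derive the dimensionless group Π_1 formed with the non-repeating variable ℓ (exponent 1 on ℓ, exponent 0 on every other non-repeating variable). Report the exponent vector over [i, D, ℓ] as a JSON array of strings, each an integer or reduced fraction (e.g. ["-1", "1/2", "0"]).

["0", "-1", "1"]

Dimensional matrix (I×L by i×D×ℓ):
  I: [ 1  0  0]
  L: [ 0  1  1]
RREF → pivots at {i,D} ⇒ r = 2
Repeat: i,D; free: ℓ
RREF:
  r0: [   1    0    0]
  r1: [   0    1    1]
Fix exponent of ℓ at 1; solve each RREF row for its pivot's exponent:
  r0: exp(i) + (0)·1 = 0 ⇒ exp(i) = 0
  r1: exp(D) + (1)·1 = 0 ⇒ exp(D) = -1
Π_1 = D^-1 · ℓ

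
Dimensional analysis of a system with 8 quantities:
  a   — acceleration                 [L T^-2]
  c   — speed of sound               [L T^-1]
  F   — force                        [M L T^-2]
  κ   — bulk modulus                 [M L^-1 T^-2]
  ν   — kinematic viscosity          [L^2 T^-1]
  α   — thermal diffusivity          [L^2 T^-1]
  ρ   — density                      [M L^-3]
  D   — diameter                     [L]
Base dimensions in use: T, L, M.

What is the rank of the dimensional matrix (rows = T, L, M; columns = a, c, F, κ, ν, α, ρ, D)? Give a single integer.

Write exponents as rows T,L,M / cols a,c,F,κ,ν,α,ρ,D:
  T: [-2 -1 -2 -2 -1 -1  0  0]
  L: [ 1  1  1 -1  2  2 -3  1]
  M: [ 0  0  1  1  0  0  1  0]
Echelon form has 3 nonzero rows (pivots: a,c,F)

3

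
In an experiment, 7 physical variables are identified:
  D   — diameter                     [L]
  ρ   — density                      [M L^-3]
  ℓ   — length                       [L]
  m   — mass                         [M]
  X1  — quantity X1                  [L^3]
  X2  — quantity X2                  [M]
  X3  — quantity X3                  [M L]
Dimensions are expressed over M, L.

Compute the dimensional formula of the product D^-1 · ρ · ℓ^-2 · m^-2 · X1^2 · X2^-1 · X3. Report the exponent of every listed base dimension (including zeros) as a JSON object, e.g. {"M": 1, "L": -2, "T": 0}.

{"M": -1, "L": 1}

Write exponents as rows M,L / cols D,ρ,ℓ,m,X1,X2,X3:
  M: [ 0  1  0  1  0  1  1]
  L: [ 1 -3  1  0  3  0  1]
  [M]: (-1)·0+(1)·1+(-2)·0+(-2)·1+(2)·0+(-1)·1+(1)·1 = -1
  [L]: (-1)·1+(1)·-3+(-2)·1+(-2)·0+(2)·3+(-1)·0+(1)·1 = 1
⇒ M^-1 L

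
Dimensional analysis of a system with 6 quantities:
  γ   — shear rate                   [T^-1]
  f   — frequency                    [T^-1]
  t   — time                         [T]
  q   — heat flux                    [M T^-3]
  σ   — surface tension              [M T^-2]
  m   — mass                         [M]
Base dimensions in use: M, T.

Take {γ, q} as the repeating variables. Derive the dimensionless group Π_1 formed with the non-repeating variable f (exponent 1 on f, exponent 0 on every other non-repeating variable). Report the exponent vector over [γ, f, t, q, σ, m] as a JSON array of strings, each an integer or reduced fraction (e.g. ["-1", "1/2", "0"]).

Dimensional matrix (M×T by γ×f×t×q×σ×m):
  M: [ 0  0  0  1  1  1]
  T: [-1 -1  1 -3 -2  0]
RREF → pivots at {γ,q} ⇒ r = 2
Repeat: γ,q; free: f,t,σ,m
RREF:
  r0: [   1    1   -1    0   -1   -3]
  r1: [   0    0    0    1    1    1]
Fix exponent of f at 1, t at 0, σ at 0, m at 0; solve each RREF row for its pivot's exponent:
  r0: exp(γ) + (1)·1 = 0 ⇒ exp(γ) = -1
  r1: exp(q) + (0)·1 = 0 ⇒ exp(q) = 0
Π_1 = γ^-1 · f

["-1", "1", "0", "0", "0", "0"]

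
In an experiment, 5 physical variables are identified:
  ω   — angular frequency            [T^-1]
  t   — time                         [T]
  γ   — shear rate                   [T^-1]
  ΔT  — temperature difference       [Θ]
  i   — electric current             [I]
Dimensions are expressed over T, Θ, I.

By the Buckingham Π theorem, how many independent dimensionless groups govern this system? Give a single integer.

Write exponents as rows T,Θ,I / cols ω,t,γ,ΔT,i:
  T: [-1  1 -1  0  0]
  Θ: [ 0  0  0  1  0]
  I: [ 0  0  0  0  1]
RREF → pivots at {ω,ΔT,i} ⇒ r = 3
Π count = n − r = 5 − 3 = 2

2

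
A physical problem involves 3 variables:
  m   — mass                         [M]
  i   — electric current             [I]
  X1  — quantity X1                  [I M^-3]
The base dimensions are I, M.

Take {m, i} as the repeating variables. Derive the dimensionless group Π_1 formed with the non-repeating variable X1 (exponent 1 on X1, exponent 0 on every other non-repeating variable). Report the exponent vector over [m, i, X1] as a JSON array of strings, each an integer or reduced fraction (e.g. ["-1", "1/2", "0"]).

Write exponents as rows I,M / cols m,i,X1:
  I: [ 0  1  1]
  M: [ 1  0 -3]
RREF → pivots at {m,i} ⇒ r = 2
Repeat: m,i; free: X1
RREF:
  r0: [   1    0   -3]
  r1: [   0    1    1]
Fix exponent of X1 at 1; solve each RREF row for its pivot's exponent:
  r0: exp(m) + (-3)·1 = 0 ⇒ exp(m) = 3
  r1: exp(i) + (1)·1 = 0 ⇒ exp(i) = -1
Π_1 = m^3 · i^-1 · X1

["3", "-1", "1"]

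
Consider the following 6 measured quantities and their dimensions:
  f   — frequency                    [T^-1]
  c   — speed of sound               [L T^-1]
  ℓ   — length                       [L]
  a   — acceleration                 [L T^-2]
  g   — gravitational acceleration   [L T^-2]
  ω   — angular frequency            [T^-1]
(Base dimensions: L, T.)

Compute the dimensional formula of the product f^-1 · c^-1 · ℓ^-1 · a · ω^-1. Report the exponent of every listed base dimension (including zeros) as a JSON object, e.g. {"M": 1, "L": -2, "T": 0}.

Dimensional matrix (L×T by f×c×ℓ×a×g×ω):
  L: [ 0  1  1  1  1  0]
  T: [-1 -1  0 -2 -2 -1]
  [L]: (-1)·0+(-1)·1+(-1)·1+(1)·1+(-1)·0 = -1
  [T]: (-1)·-1+(-1)·-1+(-1)·0+(1)·-2+(-1)·-1 = 1
⇒ L^-1 T

{"L": -1, "T": 1}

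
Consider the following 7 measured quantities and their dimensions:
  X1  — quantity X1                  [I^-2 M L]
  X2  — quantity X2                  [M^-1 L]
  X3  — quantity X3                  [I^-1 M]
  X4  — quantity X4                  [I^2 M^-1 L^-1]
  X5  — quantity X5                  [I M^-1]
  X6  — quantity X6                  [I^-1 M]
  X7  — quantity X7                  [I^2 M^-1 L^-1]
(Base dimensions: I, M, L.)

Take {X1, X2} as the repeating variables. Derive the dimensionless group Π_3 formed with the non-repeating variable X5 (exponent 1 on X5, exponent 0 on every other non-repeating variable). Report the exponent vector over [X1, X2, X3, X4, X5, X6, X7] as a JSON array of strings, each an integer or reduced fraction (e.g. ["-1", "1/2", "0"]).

["1/2", "-1/2", "0", "0", "1", "0", "0"]

Exponent matrix [I,M,L] × [X1,X2,X3,X4,X5,X6,X7]:
  I: [-2  0 -1  2  1 -1  2]
  M: [ 1 -1  1 -1 -1  1 -1]
  L: [ 1  1  0 -1  0  0 -1]
RREF → pivots at {X1,X2} ⇒ r = 2
Repeat: X1,X2; free: X3,X4,X5,X6,X7
RREF:
  r0: [   1    0  1/2   -1 -1/2  1/2   -1]
  r1: [   0    1 -1/2    0  1/2 -1/2    0]
  r2: [   0    0    0    0    0    0    0]
Fix exponent of X5 at 1, X3 at 0, X4 at 0, X6 at 0, X7 at 0; solve each RREF row for its pivot's exponent:
  r0: exp(X1) + (-1/2)·1 = 0 ⇒ exp(X1) = 1/2
  r1: exp(X2) + (1/2)·1 = 0 ⇒ exp(X2) = -1/2
Π_3 = X1^(1/2) · X2^(-1/2) · X5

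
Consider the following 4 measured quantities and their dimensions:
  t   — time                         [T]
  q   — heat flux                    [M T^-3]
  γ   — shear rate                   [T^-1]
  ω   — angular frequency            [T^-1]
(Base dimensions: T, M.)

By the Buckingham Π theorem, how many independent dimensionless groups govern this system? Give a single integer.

Exponent matrix [T,M] × [t,q,γ,ω]:
  T: [ 1 -3 -1 -1]
  M: [ 0  1  0  0]
Echelon form has 2 nonzero rows (pivots: t,q)
n=4, r=2 ⇒ 2 dimensionless groups

2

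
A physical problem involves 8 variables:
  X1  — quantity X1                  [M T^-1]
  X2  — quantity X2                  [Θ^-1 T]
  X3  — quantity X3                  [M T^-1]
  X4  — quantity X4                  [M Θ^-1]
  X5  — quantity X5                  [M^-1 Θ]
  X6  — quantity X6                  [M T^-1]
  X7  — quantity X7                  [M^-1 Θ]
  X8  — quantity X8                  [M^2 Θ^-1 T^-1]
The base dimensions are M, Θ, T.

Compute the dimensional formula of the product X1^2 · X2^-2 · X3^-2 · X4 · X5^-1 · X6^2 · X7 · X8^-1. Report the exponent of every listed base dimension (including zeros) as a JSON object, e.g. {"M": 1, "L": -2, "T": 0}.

Dimensional matrix (M×Θ×T by X1×X2×X3×X4×X5×X6×X7×X8):
  M: [ 1  0  1  1 -1  1 -1  2]
  Θ: [ 0 -1  0 -1  1  0  1 -1]
  T: [-1  1 -1  0  0 -1  0 -1]
  [M]: (2)·1+(-2)·0+(-2)·1+(1)·1+(-1)·-1+(2)·1+(1)·-1+(-1)·2 = 1
  [Θ]: (2)·0+(-2)·-1+(-2)·0+(1)·-1+(-1)·1+(2)·0+(1)·1+(-1)·-1 = 2
  [T]: (2)·-1+(-2)·1+(-2)·-1+(1)·0+(-1)·0+(2)·-1+(1)·0+(-1)·-1 = -3
⇒ M Θ^2 T^-3

{"M": 1, "Θ": 2, "T": -3}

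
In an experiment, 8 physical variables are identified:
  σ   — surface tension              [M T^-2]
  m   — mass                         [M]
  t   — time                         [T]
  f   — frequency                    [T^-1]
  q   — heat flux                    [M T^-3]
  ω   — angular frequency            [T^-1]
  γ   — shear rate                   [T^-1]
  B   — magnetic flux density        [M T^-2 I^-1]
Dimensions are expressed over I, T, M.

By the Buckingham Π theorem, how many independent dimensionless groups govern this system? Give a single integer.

5

Exponent matrix [I,T,M] × [σ,m,t,f,q,ω,γ,B]:
  I: [ 0  0  0  0  0  0  0 -1]
  T: [-2  0  1 -1 -3 -1 -1 -2]
  M: [ 1  1  0  0  1  0  0  1]
RREF → pivots at {σ,m,B} ⇒ r = 3
n=8, r=3 ⇒ 5 dimensionless groups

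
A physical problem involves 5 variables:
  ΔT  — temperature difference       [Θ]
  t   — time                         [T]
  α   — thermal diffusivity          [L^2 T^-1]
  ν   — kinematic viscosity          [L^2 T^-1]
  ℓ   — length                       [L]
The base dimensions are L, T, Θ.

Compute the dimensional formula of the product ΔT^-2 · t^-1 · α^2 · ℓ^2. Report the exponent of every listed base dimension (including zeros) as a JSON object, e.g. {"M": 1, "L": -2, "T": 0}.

{"L": 6, "T": -3, "Θ": -2}

Exponent matrix [L,T,Θ] × [ΔT,t,α,ν,ℓ]:
  L: [ 0  0  2  2  1]
  T: [ 0  1 -1 -1  0]
  Θ: [ 1  0  0  0  0]
  [L]: (-2)·0+(-1)·0+(2)·2+(2)·1 = 6
  [T]: (-2)·0+(-1)·1+(2)·-1+(2)·0 = -3
  [Θ]: (-2)·1+(-1)·0+(2)·0+(2)·0 = -2
⇒ L^6 T^-3 Θ^-2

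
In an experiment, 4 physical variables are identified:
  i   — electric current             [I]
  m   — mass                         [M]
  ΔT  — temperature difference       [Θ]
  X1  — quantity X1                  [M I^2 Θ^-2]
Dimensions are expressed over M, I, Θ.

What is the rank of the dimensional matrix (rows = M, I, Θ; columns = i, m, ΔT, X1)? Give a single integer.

Write exponents as rows M,I,Θ / cols i,m,ΔT,X1:
  M: [ 0  1  0  1]
  I: [ 1  0  0  2]
  Θ: [ 0  0  1 -2]
Row reduction gives pivot columns i,m,ΔT; rank = 3

3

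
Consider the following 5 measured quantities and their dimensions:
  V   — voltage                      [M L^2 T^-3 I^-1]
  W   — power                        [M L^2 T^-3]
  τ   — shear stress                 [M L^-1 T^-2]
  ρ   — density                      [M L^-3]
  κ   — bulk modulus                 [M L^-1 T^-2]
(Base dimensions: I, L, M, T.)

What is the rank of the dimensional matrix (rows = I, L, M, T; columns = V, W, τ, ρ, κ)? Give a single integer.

4

Write exponents as rows I,L,M,T / cols V,W,τ,ρ,κ:
  I: [-1  0  0  0  0]
  L: [ 2  2 -1 -3 -1]
  M: [ 1  1  1  1  1]
  T: [-3 -3 -2  0 -2]
Row reduction gives pivot columns V,W,τ,ρ; rank = 4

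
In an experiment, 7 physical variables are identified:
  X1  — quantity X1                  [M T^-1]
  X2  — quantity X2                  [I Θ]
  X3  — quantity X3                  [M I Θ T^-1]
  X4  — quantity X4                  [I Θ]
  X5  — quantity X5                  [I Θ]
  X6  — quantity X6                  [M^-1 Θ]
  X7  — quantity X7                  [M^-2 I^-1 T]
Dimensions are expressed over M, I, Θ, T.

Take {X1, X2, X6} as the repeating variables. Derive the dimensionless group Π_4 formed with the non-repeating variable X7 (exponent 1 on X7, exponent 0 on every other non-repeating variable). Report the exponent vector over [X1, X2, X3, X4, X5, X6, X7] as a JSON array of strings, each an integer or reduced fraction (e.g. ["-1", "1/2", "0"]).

Write exponents as rows M,I,Θ,T / cols X1,X2,X3,X4,X5,X6,X7:
  M: [ 1  0  1  0  0 -1 -2]
  I: [ 0  1  1  1  1  0 -1]
  Θ: [ 0  1  1  1  1  1  0]
  T: [-1  0 -1  0  0  0  1]
RREF → pivots at {X1,X2,X6} ⇒ r = 3
Pivot set = {X1,X2,X6}, free = {X3,X4,X5,X7}
RREF:
  r0: [   1    0    1    0    0    0   -1]
  r1: [   0    1    1    1    1    0   -1]
  r2: [   0    0    0    0    0    1    1]
  r3: [   0    0    0    0    0    0    0]
Fix exponent of X7 at 1, X3 at 0, X4 at 0, X5 at 0; solve each RREF row for its pivot's exponent:
  r0: exp(X1) + (-1)·1 = 0 ⇒ exp(X1) = 1
  r1: exp(X2) + (-1)·1 = 0 ⇒ exp(X2) = 1
  r2: exp(X6) + (1)·1 = 0 ⇒ exp(X6) = -1
Π_4 = X1 · X2 · X6^-1 · X7

["1", "1", "0", "0", "0", "-1", "1"]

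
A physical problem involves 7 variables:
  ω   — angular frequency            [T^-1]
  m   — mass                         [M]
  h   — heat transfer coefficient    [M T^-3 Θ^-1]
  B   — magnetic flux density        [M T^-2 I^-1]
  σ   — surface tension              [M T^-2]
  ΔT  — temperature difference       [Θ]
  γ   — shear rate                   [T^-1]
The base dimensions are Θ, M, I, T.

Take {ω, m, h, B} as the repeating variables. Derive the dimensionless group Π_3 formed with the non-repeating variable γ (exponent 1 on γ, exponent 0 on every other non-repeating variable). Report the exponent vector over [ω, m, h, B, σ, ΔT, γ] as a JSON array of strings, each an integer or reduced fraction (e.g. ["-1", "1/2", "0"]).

Write exponents as rows Θ,M,I,T / cols ω,m,h,B,σ,ΔT,γ:
  Θ: [ 0  0 -1  0  0  1  0]
  M: [ 0  1  1  1  1  0  0]
  I: [ 0  0  0 -1  0  0  0]
  T: [-1  0 -3 -2 -2  0 -1]
Echelon form has 4 nonzero rows (pivots: ω,m,h,B)
Repeat: ω,m,h,B; free: σ,ΔT,γ
RREF:
  r0: [   1    0    0    0    2    3    1]
  r1: [   0    1    0    0    1    1    0]
  r2: [   0    0    1    0    0   -1    0]
  r3: [   0    0    0    1    0    0    0]
Fix exponent of γ at 1, σ at 0, ΔT at 0; solve each RREF row for its pivot's exponent:
  r0: exp(ω) + (1)·1 = 0 ⇒ exp(ω) = -1
  r1: exp(m) + (0)·1 = 0 ⇒ exp(m) = 0
  r2: exp(h) + (0)·1 = 0 ⇒ exp(h) = 0
  r3: exp(B) + (0)·1 = 0 ⇒ exp(B) = 0
Π_3 = ω^-1 · γ

["-1", "0", "0", "0", "0", "0", "1"]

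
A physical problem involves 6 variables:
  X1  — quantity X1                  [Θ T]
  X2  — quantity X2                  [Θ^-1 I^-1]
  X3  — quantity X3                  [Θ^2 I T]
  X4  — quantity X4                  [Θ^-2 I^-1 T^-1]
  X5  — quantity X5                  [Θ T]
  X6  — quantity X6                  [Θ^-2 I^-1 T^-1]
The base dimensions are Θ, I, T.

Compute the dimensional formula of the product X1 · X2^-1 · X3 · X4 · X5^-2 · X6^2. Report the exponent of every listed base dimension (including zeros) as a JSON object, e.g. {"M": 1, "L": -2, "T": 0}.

{"Θ": -4, "I": -1, "T": -3}

Dimensional matrix (Θ×I×T by X1×X2×X3×X4×X5×X6):
  Θ: [ 1 -1  2 -2  1 -2]
  I: [ 0 -1  1 -1  0 -1]
  T: [ 1  0  1 -1  1 -1]
  [Θ]: (1)·1+(-1)·-1+(1)·2+(1)·-2+(-2)·1+(2)·-2 = -4
  [I]: (1)·0+(-1)·-1+(1)·1+(1)·-1+(-2)·0+(2)·-1 = -1
  [T]: (1)·1+(-1)·0+(1)·1+(1)·-1+(-2)·1+(2)·-1 = -3
⇒ Θ^-4 I^-1 T^-3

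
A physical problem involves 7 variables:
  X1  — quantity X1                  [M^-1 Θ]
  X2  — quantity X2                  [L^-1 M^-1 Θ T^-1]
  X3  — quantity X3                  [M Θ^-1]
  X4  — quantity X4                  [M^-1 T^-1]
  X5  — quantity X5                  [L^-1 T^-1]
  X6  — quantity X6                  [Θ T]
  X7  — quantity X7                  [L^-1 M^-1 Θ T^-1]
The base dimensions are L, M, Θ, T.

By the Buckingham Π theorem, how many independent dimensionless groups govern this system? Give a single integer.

Write exponents as rows L,M,Θ,T / cols X1,X2,X3,X4,X5,X6,X7:
  L: [ 0 -1  0  0 -1  0 -1]
  M: [-1 -1  1 -1  0  0 -1]
  Θ: [ 1  1 -1  0  0  1  1]
  T: [ 0 -1  0 -1 -1  1 -1]
Row reduction gives pivot columns X1,X2,X4; rank = 3
n=7, r=3 ⇒ 4 dimensionless groups

4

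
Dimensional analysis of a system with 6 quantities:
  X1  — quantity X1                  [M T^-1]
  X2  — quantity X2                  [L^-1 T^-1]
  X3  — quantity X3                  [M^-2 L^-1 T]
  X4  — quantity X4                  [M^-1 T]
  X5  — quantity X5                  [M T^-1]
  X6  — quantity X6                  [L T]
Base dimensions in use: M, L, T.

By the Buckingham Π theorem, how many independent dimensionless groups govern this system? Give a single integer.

Exponent matrix [M,L,T] × [X1,X2,X3,X4,X5,X6]:
  M: [ 1  0 -2 -1  1  0]
  L: [ 0 -1 -1  0  0  1]
  T: [-1 -1  1  1 -1  1]
RREF → pivots at {X1,X2} ⇒ r = 2
Π count = n − r = 6 − 2 = 4

4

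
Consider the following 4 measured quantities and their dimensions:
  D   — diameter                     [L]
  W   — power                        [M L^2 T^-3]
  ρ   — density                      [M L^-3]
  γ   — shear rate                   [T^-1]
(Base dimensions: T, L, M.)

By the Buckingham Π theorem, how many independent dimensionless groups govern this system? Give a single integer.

1

Exponent matrix [T,L,M] × [D,W,ρ,γ]:
  T: [ 0 -3  0 -1]
  L: [ 1  2 -3  0]
  M: [ 0  1  1  0]
Echelon form has 3 nonzero rows (pivots: D,W,ρ)
n=4, r=3 ⇒ 1 dimensionless group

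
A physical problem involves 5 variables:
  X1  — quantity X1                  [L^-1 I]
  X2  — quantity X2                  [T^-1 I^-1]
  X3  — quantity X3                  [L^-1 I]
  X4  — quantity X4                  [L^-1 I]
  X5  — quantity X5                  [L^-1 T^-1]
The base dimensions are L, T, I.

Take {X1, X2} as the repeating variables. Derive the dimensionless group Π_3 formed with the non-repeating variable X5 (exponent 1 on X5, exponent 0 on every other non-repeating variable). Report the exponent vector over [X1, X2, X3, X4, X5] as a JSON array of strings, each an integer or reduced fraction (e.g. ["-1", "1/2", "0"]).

Exponent matrix [L,T,I] × [X1,X2,X3,X4,X5]:
  L: [-1  0 -1 -1 -1]
  T: [ 0 -1  0  0 -1]
  I: [ 1 -1  1  1  0]
RREF → pivots at {X1,X2} ⇒ r = 2
Repeat: X1,X2; free: X3,X4,X5
RREF:
  r0: [   1    0    1    1    1]
  r1: [   0    1    0    0    1]
  r2: [   0    0    0    0    0]
Fix exponent of X5 at 1, X3 at 0, X4 at 0; solve each RREF row for its pivot's exponent:
  r0: exp(X1) + (1)·1 = 0 ⇒ exp(X1) = -1
  r1: exp(X2) + (1)·1 = 0 ⇒ exp(X2) = -1
Π_3 = X1^-1 · X2^-1 · X5

["-1", "-1", "0", "0", "1"]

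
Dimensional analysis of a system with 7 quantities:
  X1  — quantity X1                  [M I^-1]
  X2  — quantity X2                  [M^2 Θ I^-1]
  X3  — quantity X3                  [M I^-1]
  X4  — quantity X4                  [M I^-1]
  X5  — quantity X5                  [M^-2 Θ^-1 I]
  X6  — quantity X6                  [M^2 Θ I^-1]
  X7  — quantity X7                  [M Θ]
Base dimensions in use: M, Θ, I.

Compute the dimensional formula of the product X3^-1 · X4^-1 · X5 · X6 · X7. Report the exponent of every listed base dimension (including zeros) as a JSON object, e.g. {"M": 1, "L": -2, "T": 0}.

Write exponents as rows M,Θ,I / cols X1,X2,X3,X4,X5,X6,X7:
  M: [ 1  2  1  1 -2  2  1]
  Θ: [ 0  1  0  0 -1  1  1]
  I: [-1 -1 -1 -1  1 -1  0]
  [M]: (-1)·1+(-1)·1+(1)·-2+(1)·2+(1)·1 = -1
  [Θ]: (-1)·0+(-1)·0+(1)·-1+(1)·1+(1)·1 = 1
  [I]: (-1)·-1+(-1)·-1+(1)·1+(1)·-1+(1)·0 = 2
⇒ M^-1 Θ I^2

{"M": -1, "Θ": 1, "I": 2}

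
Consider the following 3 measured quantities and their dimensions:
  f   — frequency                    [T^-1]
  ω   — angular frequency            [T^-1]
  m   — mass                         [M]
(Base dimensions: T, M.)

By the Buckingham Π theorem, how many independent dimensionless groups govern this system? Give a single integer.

1

Dimensional matrix (T×M by f×ω×m):
  T: [-1 -1  0]
  M: [ 0  0  1]
Echelon form has 2 nonzero rows (pivots: f,m)
Π count = n − r = 3 − 2 = 1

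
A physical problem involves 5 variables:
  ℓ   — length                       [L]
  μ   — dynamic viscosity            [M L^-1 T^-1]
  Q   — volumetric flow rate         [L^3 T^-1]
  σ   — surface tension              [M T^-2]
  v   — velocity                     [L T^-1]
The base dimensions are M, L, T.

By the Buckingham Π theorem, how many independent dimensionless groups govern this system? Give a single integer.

2

Exponent matrix [M,L,T] × [ℓ,μ,Q,σ,v]:
  M: [ 0  1  0  1  0]
  L: [ 1 -1  3  0  1]
  T: [ 0 -1 -1 -2 -1]
RREF → pivots at {ℓ,μ,Q} ⇒ r = 3
Π count = n − r = 5 − 3 = 2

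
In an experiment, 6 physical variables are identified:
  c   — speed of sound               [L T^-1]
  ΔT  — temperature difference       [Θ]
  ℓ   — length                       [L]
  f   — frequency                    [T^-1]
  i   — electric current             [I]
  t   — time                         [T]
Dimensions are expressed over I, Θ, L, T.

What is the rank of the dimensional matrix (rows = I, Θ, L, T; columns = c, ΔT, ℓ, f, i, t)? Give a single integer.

4

Dimensional matrix (I×Θ×L×T by c×ΔT×ℓ×f×i×t):
  I: [ 0  0  0  0  1  0]
  Θ: [ 0  1  0  0  0  0]
  L: [ 1  0  1  0  0  0]
  T: [-1  0  0 -1  0  1]
RREF → pivots at {c,ΔT,ℓ,i} ⇒ r = 4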